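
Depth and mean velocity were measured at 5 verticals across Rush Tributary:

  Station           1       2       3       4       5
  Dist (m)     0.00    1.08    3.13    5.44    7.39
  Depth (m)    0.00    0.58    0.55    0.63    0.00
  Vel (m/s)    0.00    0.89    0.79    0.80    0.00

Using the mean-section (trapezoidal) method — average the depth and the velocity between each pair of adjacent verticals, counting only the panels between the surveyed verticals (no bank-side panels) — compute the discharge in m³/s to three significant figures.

Panel 1-2: Δb = 1.08 m, d̄ = (0.00+0.58)/2 = 0.29, v̄ = (0.00+0.89)/2 = 0.445 → q = 1.08×0.29×0.445 = 0.1394 m³/s
Panel 2-3: Δb = 2.05 m, d̄ = (0.58+0.55)/2 = 0.565, v̄ = (0.89+0.79)/2 = 0.84 → q = 2.05×0.565×0.84 = 0.9729 m³/s
Panel 3-4: Δb = 2.31 m, d̄ = (0.55+0.63)/2 = 0.59, v̄ = (0.79+0.80)/2 = 0.795 → q = 2.31×0.59×0.795 = 1.084 m³/s
Panel 4-5: Δb = 1.95 m, d̄ = (0.63+0.00)/2 = 0.315, v̄ = (0.80+0.00)/2 = 0.4 → q = 1.95×0.315×0.4 = 0.2457 m³/s
Q = Σ q = 2.442 m³/s

2.44 m³/s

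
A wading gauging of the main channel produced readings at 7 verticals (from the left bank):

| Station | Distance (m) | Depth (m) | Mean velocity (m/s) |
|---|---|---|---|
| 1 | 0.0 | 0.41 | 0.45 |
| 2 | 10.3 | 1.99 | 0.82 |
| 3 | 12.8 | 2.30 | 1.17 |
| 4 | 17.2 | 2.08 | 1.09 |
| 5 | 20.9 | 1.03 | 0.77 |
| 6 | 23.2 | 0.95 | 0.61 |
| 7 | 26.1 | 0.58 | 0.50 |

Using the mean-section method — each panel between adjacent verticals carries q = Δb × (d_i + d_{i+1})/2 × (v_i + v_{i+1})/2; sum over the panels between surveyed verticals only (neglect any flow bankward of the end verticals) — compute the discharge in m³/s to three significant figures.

32.2 m³/s

Panel 1-2: Δb = 10.3 m, d̄ = (0.41+1.99)/2 = 1.2, v̄ = (0.45+0.82)/2 = 0.635 → q = 10.3×1.2×0.635 = 7.849 m³/s
Panel 2-3: Δb = 2.5 m, d̄ = (1.99+2.30)/2 = 2.145, v̄ = (0.82+1.17)/2 = 0.995 → q = 2.5×2.145×0.995 = 5.336 m³/s
Panel 3-4: Δb = 4.4 m, d̄ = (2.30+2.08)/2 = 2.19, v̄ = (1.17+1.09)/2 = 1.13 → q = 4.4×2.19×1.13 = 10.89 m³/s
Panel 4-5: Δb = 3.7 m, d̄ = (2.08+1.03)/2 = 1.555, v̄ = (1.09+0.77)/2 = 0.93 → q = 3.7×1.555×0.93 = 5.351 m³/s
Panel 5-6: Δb = 2.3 m, d̄ = (1.03+0.95)/2 = 0.99, v̄ = (0.77+0.61)/2 = 0.69 → q = 2.3×0.99×0.69 = 1.571 m³/s
Panel 6-7: Δb = 2.9 m, d̄ = (0.95+0.58)/2 = 0.765, v̄ = (0.61+0.50)/2 = 0.555 → q = 2.9×0.765×0.555 = 1.231 m³/s
Q = Σ q = 32.23 m³/s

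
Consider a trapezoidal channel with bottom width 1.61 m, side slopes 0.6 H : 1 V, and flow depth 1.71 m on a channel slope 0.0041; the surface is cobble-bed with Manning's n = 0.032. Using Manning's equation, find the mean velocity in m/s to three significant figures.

1.73 m/s

A = (b + z·y)·y = (1.61 + 0.6×1.71)×1.71 = 4.508 m²
P = b + 2y√(1+z²) = 1.61 + 2×1.71×√(1+0.6²) = 5.598 m
R = A/P = 4.508/5.598 = 0.8052 m
Q = (1/n)·A·R^(2/3)·S^(1/2) = (1/0.032) × 4.508 × 0.8052^(2/3) × 0.0041^(1/2) = 7.806 m³/s
V = Q/A = 7.806/4.508 = 1.732 m/s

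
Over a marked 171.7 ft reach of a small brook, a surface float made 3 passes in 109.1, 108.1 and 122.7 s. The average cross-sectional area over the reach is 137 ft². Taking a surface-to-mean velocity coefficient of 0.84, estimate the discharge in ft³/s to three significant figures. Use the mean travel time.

t̄ = (109.1 + 108.1 + 122.7) / 3 = 113.3 s
v_surface = L / t̄ = 171.7 / 113.3 = 1.515 ft/s
v_mean = 0.84 × 1.515 = 1.273 ft/s
Q = A × v_mean = 137 × 1.273 = 174.4 ft³/s

174 ft³/s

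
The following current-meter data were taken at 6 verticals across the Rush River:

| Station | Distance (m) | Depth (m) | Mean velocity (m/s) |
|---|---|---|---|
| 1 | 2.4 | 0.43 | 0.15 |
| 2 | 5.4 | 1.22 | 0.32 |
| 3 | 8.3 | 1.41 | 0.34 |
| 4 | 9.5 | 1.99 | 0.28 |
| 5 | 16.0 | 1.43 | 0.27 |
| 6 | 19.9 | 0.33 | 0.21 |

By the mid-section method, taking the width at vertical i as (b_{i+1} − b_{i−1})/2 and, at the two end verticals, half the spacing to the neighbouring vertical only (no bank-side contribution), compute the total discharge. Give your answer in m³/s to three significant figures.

w_1 = (5.4 − 2.4)/2 = 1.5 m; q_1 = 0.15 × 0.43 × 1.5 = 0.09675 m³/s
w_2 = (8.3 − 2.4)/2 = 2.95 m; q_2 = 0.32 × 1.22 × 2.95 = 1.152 m³/s
w_3 = (9.5 − 5.4)/2 = 2.05 m; q_3 = 0.34 × 1.41 × 2.05 = 0.9828 m³/s
w_4 = (16.0 − 8.3)/2 = 3.85 m; q_4 = 0.28 × 1.99 × 3.85 = 2.145 m³/s
w_5 = (19.9 − 9.5)/2 = 5.2 m; q_5 = 0.27 × 1.43 × 5.2 = 2.008 m³/s
w_6 = (19.9 − 16.0)/2 = 1.95 m; q_6 = 0.21 × 0.33 × 1.95 = 0.1351 m³/s
Q = Σ qᵢ = 6.519 m³/s

6.52 m³/s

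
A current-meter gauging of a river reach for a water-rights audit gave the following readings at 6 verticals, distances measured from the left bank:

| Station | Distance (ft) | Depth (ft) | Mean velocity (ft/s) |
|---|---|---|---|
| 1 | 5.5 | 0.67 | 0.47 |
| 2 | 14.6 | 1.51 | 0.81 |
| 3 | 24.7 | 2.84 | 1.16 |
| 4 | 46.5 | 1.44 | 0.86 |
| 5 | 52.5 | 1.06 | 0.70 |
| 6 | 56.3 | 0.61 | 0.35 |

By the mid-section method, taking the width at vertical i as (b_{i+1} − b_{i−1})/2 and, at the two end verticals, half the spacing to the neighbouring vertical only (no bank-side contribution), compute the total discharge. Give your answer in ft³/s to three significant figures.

w_1 = (14.6 − 5.5)/2 = 4.55 ft; q_1 = 0.47 × 0.67 × 4.55 = 1.433 ft³/s
w_2 = (24.7 − 5.5)/2 = 9.6 ft; q_2 = 0.81 × 1.51 × 9.6 = 11.74 ft³/s
w_3 = (46.5 − 14.6)/2 = 15.95 ft; q_3 = 1.16 × 2.84 × 15.95 = 52.55 ft³/s
w_4 = (52.5 − 24.7)/2 = 13.9 ft; q_4 = 0.86 × 1.44 × 13.9 = 17.21 ft³/s
w_5 = (56.3 − 46.5)/2 = 4.9 ft; q_5 = 0.70 × 1.06 × 4.9 = 3.636 ft³/s
w_6 = (56.3 − 52.5)/2 = 1.9 ft; q_6 = 0.35 × 0.61 × 1.9 = 0.4057 ft³/s
Q = Σ qᵢ = 86.98 ft³/s

87.0 ft³/s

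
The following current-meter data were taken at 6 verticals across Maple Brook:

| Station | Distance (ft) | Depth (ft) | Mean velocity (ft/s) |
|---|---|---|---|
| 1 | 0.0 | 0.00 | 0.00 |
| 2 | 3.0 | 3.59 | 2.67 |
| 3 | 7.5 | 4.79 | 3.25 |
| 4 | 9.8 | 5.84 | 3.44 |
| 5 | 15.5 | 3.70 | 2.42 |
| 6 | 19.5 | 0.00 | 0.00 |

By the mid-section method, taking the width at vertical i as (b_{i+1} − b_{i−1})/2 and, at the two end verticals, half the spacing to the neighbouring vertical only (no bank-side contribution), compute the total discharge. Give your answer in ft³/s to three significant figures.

w_2 = (7.5 − 0.0)/2 = 3.75 ft; q_2 = 2.67 × 3.59 × 3.75 = 35.94 ft³/s
w_3 = (9.8 − 3.0)/2 = 3.4 ft; q_3 = 3.25 × 4.79 × 3.4 = 52.93 ft³/s
w_4 = (15.5 − 7.5)/2 = 4 ft; q_4 = 3.44 × 5.84 × 4 = 80.36 ft³/s
w_5 = (19.5 − 9.8)/2 = 4.85 ft; q_5 = 2.42 × 3.70 × 4.85 = 43.43 ft³/s
Stations 1, 6 contribute zero (depth or velocity is 0).
Q = Σ qᵢ = 212.7 ft³/s

213 ft³/s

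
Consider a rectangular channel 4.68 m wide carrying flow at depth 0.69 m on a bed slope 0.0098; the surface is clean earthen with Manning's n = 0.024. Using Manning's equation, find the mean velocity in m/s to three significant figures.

A = b·y = 4.68 × 0.69 = 3.229 m²
P = b + 2y = 4.68 + 2×0.69 = 6.060 m
R = A/P = 3.229/6.060 = 0.5329 m
Q = (1/n)·A·R^(2/3)·S^(1/2) = (1/0.024) × 3.229 × 0.5329^(2/3) × 0.0098^(1/2) = 8.755 m³/s
V = Q/A = 8.755/3.229 = 2.711 m/s

2.71 m/s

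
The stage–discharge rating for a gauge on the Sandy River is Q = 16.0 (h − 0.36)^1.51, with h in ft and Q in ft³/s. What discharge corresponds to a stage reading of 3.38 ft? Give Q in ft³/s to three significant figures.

Q = 16.0 × (3.38 − 0.36)^1.51 = 16.0 × 3.02^1.51 = 84.90 ft³/s

84.9 ft³/s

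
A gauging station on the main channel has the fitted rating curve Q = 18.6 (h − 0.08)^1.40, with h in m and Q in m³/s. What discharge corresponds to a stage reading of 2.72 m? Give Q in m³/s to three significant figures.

72.4 m³/s

Q = 18.6 × (2.72 − 0.08)^1.40 = 18.6 × 2.64^1.40 = 72.40 m³/s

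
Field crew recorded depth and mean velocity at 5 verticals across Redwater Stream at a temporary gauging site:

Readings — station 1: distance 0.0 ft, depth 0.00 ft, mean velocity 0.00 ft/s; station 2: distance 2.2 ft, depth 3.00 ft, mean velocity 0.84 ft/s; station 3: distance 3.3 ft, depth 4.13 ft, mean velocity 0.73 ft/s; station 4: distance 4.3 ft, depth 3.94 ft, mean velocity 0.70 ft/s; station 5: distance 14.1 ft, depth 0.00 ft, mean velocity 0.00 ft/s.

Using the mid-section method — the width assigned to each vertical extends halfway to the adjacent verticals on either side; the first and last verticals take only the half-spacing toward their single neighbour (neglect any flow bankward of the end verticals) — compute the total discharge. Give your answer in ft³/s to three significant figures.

w_2 = (3.3 − 0.0)/2 = 1.65 ft; q_2 = 0.84 × 3.00 × 1.65 = 4.158 ft³/s
w_3 = (4.3 − 2.2)/2 = 1.05 ft; q_3 = 0.73 × 4.13 × 1.05 = 3.166 ft³/s
w_4 = (14.1 − 3.3)/2 = 5.4 ft; q_4 = 0.70 × 3.94 × 5.4 = 14.89 ft³/s
Stations 1, 5 contribute zero (depth or velocity is 0).
Q = Σ qᵢ = 22.22 ft³/s

22.2 ft³/s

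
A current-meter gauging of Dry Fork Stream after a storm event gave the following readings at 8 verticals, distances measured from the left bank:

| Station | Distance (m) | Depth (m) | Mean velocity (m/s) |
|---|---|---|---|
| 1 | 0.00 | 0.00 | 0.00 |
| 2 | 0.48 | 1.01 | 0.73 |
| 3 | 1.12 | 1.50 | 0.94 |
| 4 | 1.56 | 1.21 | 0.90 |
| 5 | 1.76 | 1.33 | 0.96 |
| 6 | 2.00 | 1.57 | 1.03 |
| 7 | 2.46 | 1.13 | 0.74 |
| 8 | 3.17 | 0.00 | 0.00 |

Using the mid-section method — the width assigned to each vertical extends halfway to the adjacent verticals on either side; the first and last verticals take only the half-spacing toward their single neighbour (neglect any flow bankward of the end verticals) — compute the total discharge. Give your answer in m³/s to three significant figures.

w_2 = (1.12 − 0.00)/2 = 0.56 m; q_2 = 0.73 × 1.01 × 0.56 = 0.4129 m³/s
w_3 = (1.56 − 0.48)/2 = 0.54 m; q_3 = 0.94 × 1.50 × 0.54 = 0.7614 m³/s
w_4 = (1.76 − 1.12)/2 = 0.32 m; q_4 = 0.90 × 1.21 × 0.32 = 0.3485 m³/s
w_5 = (2.00 − 1.56)/2 = 0.22 m; q_5 = 0.96 × 1.33 × 0.22 = 0.2809 m³/s
w_6 = (2.46 − 1.76)/2 = 0.35 m; q_6 = 1.03 × 1.57 × 0.35 = 0.5660 m³/s
w_7 = (3.17 − 2.00)/2 = 0.585 m; q_7 = 0.74 × 1.13 × 0.585 = 0.4892 m³/s
Stations 1, 8 contribute zero (depth or velocity is 0).
Q = Σ qᵢ = 2.859 m³/s

2.86 m³/s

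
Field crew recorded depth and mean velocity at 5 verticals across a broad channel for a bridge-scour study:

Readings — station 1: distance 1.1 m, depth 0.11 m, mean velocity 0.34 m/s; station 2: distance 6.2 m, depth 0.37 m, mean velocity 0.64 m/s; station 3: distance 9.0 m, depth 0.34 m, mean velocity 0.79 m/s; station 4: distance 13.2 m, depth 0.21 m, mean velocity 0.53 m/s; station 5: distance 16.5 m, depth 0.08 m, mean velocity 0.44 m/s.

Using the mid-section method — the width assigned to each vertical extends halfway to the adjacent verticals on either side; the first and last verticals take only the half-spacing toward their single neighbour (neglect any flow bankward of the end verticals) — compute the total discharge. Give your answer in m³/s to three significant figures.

w_1 = (6.2 − 1.1)/2 = 2.55 m; q_1 = 0.34 × 0.11 × 2.55 = 0.09537 m³/s
w_2 = (9.0 − 1.1)/2 = 3.95 m; q_2 = 0.64 × 0.37 × 3.95 = 0.9354 m³/s
w_3 = (13.2 − 6.2)/2 = 3.5 m; q_3 = 0.79 × 0.34 × 3.5 = 0.9401 m³/s
w_4 = (16.5 − 9.0)/2 = 3.75 m; q_4 = 0.53 × 0.21 × 3.75 = 0.4174 m³/s
w_5 = (16.5 − 13.2)/2 = 1.65 m; q_5 = 0.44 × 0.08 × 1.65 = 0.05808 m³/s
Q = Σ qᵢ = 2.446 m³/s

2.45 m³/s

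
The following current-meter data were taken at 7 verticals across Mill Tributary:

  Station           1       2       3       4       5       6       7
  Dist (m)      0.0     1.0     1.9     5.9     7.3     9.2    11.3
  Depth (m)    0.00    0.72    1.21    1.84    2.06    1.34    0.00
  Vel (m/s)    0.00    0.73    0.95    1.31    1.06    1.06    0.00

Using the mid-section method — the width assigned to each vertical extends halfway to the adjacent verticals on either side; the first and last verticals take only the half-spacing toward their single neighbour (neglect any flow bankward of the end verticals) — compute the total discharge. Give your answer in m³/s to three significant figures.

w_2 = (1.9 − 0.0)/2 = 0.95 m; q_2 = 0.73 × 0.72 × 0.95 = 0.4993 m³/s
w_3 = (5.9 − 1.0)/2 = 2.45 m; q_3 = 0.95 × 1.21 × 2.45 = 2.816 m³/s
w_4 = (7.3 − 1.9)/2 = 2.7 m; q_4 = 1.31 × 1.84 × 2.7 = 6.508 m³/s
w_5 = (9.2 − 5.9)/2 = 1.65 m; q_5 = 1.06 × 2.06 × 1.65 = 3.603 m³/s
w_6 = (11.3 − 7.3)/2 = 2 m; q_6 = 1.06 × 1.34 × 2 = 2.841 m³/s
Stations 1, 7 contribute zero (depth or velocity is 0).
Q = Σ qᵢ = 16.27 m³/s

16.3 m³/s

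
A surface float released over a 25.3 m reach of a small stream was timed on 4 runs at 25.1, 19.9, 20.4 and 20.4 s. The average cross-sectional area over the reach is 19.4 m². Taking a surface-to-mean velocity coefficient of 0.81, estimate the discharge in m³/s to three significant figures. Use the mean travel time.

18.5 m³/s

t̄ = (25.1 + 19.9 + 20.4 + 20.4) / 4 = 21.45 s
v_surface = L / t̄ = 25.3 / 21.45 = 1.179 m/s
v_mean = 0.81 × 1.179 = 0.9554 m/s
Q = A × v_mean = 19.4 × 0.9554 = 18.53 m³/s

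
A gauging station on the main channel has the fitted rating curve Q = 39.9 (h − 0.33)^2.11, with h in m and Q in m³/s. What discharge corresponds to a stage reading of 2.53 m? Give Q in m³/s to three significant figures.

Q = 39.9 × (2.53 − 0.33)^2.11 = 39.9 × 2.2^2.11 = 210.6 m³/s

211 m³/s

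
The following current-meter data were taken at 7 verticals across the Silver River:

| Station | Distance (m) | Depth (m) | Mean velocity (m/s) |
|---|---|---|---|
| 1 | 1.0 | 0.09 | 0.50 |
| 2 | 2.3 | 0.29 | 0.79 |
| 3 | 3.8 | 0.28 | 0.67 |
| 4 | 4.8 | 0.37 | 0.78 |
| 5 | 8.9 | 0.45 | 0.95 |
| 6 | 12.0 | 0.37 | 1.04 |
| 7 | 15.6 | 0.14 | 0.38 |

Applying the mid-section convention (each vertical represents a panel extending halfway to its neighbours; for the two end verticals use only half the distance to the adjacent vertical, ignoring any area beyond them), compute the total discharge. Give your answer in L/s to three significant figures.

4240 L/s

w_1 = (2.3 − 1.0)/2 = 0.65 m; q_1 = 0.50 × 0.09 × 0.65 = 0.02925 m³/s
w_2 = (3.8 − 1.0)/2 = 1.4 m; q_2 = 0.79 × 0.29 × 1.4 = 0.3207 m³/s
w_3 = (4.8 − 2.3)/2 = 1.25 m; q_3 = 0.67 × 0.28 × 1.25 = 0.2345 m³/s
w_4 = (8.9 − 3.8)/2 = 2.55 m; q_4 = 0.78 × 0.37 × 2.55 = 0.7359 m³/s
w_5 = (12.0 − 4.8)/2 = 3.6 m; q_5 = 0.95 × 0.45 × 3.6 = 1.539 m³/s
w_6 = (15.6 − 8.9)/2 = 3.35 m; q_6 = 1.04 × 0.37 × 3.35 = 1.289 m³/s
w_7 = (15.6 − 12.0)/2 = 1.8 m; q_7 = 0.38 × 0.14 × 1.8 = 0.09576 m³/s
Q = Σ qᵢ = 4.244 m³/s
= 4.244 × 1000 = 4244 L/s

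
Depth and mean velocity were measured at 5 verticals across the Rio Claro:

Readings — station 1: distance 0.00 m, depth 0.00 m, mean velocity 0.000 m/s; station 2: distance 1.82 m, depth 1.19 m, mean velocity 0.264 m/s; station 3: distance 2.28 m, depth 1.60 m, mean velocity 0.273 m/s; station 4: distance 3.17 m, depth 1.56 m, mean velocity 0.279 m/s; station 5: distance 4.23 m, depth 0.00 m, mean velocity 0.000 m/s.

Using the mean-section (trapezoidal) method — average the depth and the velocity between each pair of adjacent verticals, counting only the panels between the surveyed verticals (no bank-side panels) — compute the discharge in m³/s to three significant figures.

0.819 m³/s

Panel 1-2: Δb = 1.82 m, d̄ = (0.00+1.19)/2 = 0.595, v̄ = (0.000+0.264)/2 = 0.132 → q = 1.82×0.595×0.132 = 0.1429 m³/s
Panel 2-3: Δb = 0.46 m, d̄ = (1.19+1.60)/2 = 1.395, v̄ = (0.264+0.273)/2 = 0.2685 → q = 0.46×1.395×0.2685 = 0.1723 m³/s
Panel 3-4: Δb = 0.89 m, d̄ = (1.60+1.56)/2 = 1.58, v̄ = (0.273+0.279)/2 = 0.276 → q = 0.89×1.58×0.276 = 0.3881 m³/s
Panel 4-5: Δb = 1.06 m, d̄ = (1.56+0.00)/2 = 0.78, v̄ = (0.279+0.000)/2 = 0.1395 → q = 1.06×0.78×0.1395 = 0.1153 m³/s
Q = Σ q = 0.8187 m³/s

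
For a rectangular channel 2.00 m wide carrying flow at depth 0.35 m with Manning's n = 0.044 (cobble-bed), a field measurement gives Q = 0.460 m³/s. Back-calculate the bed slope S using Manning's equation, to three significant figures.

0.00506

A = b·y = 2.00 × 0.35 = 0.7000 m²
P = b + 2y = 2.00 + 2×0.35 = 2.700 m
R = A/P = 0.7000/2.700 = 0.2593 m
S = (Q·n / (1·A·R^(2/3)))² = (0.460×0.044 / (1×0.7000×0.4066))² = 0.005057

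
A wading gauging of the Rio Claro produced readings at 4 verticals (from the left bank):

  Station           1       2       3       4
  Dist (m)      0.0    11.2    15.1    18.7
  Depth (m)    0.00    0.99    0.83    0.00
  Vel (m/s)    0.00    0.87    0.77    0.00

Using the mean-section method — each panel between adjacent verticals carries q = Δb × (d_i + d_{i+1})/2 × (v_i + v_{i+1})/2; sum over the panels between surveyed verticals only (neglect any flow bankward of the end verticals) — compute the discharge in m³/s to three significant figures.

5.90 m³/s

Panel 1-2: Δb = 11.2 m, d̄ = (0.00+0.99)/2 = 0.495, v̄ = (0.00+0.87)/2 = 0.435 → q = 11.2×0.495×0.435 = 2.412 m³/s
Panel 2-3: Δb = 3.9 m, d̄ = (0.99+0.83)/2 = 0.91, v̄ = (0.87+0.77)/2 = 0.82 → q = 3.9×0.91×0.82 = 2.910 m³/s
Panel 3-4: Δb = 3.6 m, d̄ = (0.83+0.00)/2 = 0.415, v̄ = (0.77+0.00)/2 = 0.385 → q = 3.6×0.415×0.385 = 0.5752 m³/s
Q = Σ q = 5.897 m³/s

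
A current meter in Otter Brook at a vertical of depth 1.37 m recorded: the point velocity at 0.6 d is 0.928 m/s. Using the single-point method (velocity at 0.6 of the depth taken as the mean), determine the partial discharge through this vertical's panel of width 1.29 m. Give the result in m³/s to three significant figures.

v̄ = v₀.₆ = 0.928 m/s
q = v̄ × d × w = 0.9280 × 1.37 × 1.29 = 1.640 m³/s

1.64 m³/s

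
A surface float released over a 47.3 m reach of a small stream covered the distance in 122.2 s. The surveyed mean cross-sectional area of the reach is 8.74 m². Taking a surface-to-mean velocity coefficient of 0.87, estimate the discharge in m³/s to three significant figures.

2.94 m³/s

v_surface = L / t̄ = 47.3 / 122.2 = 0.3871 m/s
v_mean = 0.87 × 0.3871 = 0.3368 m/s
Q = A × v_mean = 8.74 × 0.3368 = 2.943 m³/s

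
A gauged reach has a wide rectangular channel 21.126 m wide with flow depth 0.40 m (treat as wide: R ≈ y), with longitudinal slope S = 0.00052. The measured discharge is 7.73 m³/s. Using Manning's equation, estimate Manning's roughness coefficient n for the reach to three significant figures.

0.0135

A = b·y = 21.126 × 0.40 = 8.450 m²
Wide channel: R ≈ y = 0.40 m
n = (1/Q)·A·R^(2/3)·S^(1/2) = (1/7.73) × 8.450 × 0.5429 × 0.02280 = 0.01353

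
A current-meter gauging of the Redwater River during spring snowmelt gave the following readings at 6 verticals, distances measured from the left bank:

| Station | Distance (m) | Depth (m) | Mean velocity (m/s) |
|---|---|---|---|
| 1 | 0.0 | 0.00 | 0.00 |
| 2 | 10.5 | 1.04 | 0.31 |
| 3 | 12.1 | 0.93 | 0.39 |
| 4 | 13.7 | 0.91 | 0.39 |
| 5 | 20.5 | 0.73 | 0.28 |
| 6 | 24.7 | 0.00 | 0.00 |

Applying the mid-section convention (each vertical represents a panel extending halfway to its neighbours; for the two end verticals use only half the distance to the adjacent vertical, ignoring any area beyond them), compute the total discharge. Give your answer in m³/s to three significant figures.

w_2 = (12.1 − 0.0)/2 = 6.05 m; q_2 = 0.31 × 1.04 × 6.05 = 1.951 m³/s
w_3 = (13.7 − 10.5)/2 = 1.6 m; q_3 = 0.39 × 0.93 × 1.6 = 0.5803 m³/s
w_4 = (20.5 − 12.1)/2 = 4.2 m; q_4 = 0.39 × 0.91 × 4.2 = 1.491 m³/s
w_5 = (24.7 − 13.7)/2 = 5.5 m; q_5 = 0.28 × 0.73 × 5.5 = 1.124 m³/s
Stations 1, 6 contribute zero (depth or velocity is 0).
Q = Σ qᵢ = 5.146 m³/s

5.15 m³/s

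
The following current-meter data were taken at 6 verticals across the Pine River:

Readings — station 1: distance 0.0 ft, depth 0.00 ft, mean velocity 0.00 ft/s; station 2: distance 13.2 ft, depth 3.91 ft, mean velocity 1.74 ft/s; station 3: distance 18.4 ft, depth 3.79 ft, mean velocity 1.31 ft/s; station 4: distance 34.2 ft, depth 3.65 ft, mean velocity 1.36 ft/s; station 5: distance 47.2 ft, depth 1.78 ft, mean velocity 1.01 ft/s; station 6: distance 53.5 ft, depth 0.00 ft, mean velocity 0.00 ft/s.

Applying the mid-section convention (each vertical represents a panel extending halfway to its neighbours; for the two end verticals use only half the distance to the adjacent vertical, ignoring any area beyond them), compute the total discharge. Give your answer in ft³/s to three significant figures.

w_2 = (18.4 − 0.0)/2 = 9.2 ft; q_2 = 1.74 × 3.91 × 9.2 = 62.59 ft³/s
w_3 = (34.2 − 13.2)/2 = 10.5 ft; q_3 = 1.31 × 3.79 × 10.5 = 52.13 ft³/s
w_4 = (47.2 − 18.4)/2 = 14.4 ft; q_4 = 1.36 × 3.65 × 14.4 = 71.48 ft³/s
w_5 = (53.5 − 34.2)/2 = 9.65 ft; q_5 = 1.01 × 1.78 × 9.65 = 17.35 ft³/s
Stations 1, 6 contribute zero (depth or velocity is 0).
Q = Σ qᵢ = 203.6 ft³/s

204 ft³/s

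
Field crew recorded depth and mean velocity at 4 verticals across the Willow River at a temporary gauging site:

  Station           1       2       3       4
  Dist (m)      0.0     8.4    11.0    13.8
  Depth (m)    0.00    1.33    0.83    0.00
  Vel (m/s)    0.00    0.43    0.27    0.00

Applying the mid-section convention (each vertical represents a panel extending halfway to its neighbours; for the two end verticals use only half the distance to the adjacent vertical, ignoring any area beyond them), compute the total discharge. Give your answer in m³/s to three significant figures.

w_2 = (11.0 − 0.0)/2 = 5.5 m; q_2 = 0.43 × 1.33 × 5.5 = 3.145 m³/s
w_3 = (13.8 − 8.4)/2 = 2.7 m; q_3 = 0.27 × 0.83 × 2.7 = 0.6051 m³/s
Stations 1, 4 contribute zero (depth or velocity is 0).
Q = Σ qᵢ = 3.751 m³/s

3.75 m³/s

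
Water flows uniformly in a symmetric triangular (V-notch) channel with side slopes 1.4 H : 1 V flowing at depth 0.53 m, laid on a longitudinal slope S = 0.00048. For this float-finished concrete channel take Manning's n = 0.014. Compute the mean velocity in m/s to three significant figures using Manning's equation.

0.563 m/s

A = z·y² = 1.4×0.53² = 0.3933 m²
P = 2y√(1+z²) = 2×0.53×√(1+1.4²) = 1.824 m
R = A/P = 0.3933/1.824 = 0.2156 m
Q = (1/n)·A·R^(2/3)·S^(1/2) = (1/0.014) × 0.3933 × 0.2156^(2/3) × 0.00048^(1/2) = 0.2213 m³/s
V = Q/A = 0.2213/0.3933 = 0.5627 m/s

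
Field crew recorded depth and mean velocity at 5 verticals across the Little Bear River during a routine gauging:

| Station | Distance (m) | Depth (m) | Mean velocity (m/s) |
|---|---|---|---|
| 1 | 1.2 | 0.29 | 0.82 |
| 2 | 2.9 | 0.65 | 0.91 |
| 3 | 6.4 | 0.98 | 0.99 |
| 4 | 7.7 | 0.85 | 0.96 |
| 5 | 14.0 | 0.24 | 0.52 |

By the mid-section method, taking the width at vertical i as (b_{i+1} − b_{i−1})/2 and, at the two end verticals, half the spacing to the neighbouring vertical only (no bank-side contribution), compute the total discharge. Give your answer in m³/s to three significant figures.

7.56 m³/s

w_1 = (2.9 − 1.2)/2 = 0.85 m; q_1 = 0.82 × 0.29 × 0.85 = 0.2021 m³/s
w_2 = (6.4 − 1.2)/2 = 2.6 m; q_2 = 0.91 × 0.65 × 2.6 = 1.538 m³/s
w_3 = (7.7 − 2.9)/2 = 2.4 m; q_3 = 0.99 × 0.98 × 2.4 = 2.328 m³/s
w_4 = (14.0 − 6.4)/2 = 3.8 m; q_4 = 0.96 × 0.85 × 3.8 = 3.101 m³/s
w_5 = (14.0 − 7.7)/2 = 3.15 m; q_5 = 0.52 × 0.24 × 3.15 = 0.3931 m³/s
Q = Σ qᵢ = 7.562 m³/s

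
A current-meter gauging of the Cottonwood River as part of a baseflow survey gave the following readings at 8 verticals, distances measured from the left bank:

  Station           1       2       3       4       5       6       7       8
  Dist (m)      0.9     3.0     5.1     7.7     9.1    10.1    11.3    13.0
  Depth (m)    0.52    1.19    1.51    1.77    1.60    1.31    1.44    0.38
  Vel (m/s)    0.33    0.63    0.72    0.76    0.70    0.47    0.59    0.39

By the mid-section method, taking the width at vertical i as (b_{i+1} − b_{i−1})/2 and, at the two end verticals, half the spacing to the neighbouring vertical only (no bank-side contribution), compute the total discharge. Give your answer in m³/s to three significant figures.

10.4 m³/s

w_1 = (3.0 − 0.9)/2 = 1.05 m; q_1 = 0.33 × 0.52 × 1.05 = 0.1802 m³/s
w_2 = (5.1 − 0.9)/2 = 2.1 m; q_2 = 0.63 × 1.19 × 2.1 = 1.574 m³/s
w_3 = (7.7 − 3.0)/2 = 2.35 m; q_3 = 0.72 × 1.51 × 2.35 = 2.555 m³/s
w_4 = (9.1 − 5.1)/2 = 2 m; q_4 = 0.76 × 1.77 × 2 = 2.690 m³/s
w_5 = (10.1 − 7.7)/2 = 1.2 m; q_5 = 0.70 × 1.60 × 1.2 = 1.344 m³/s
w_6 = (11.3 − 9.1)/2 = 1.1 m; q_6 = 0.47 × 1.31 × 1.1 = 0.6773 m³/s
w_7 = (13.0 − 10.1)/2 = 1.45 m; q_7 = 0.59 × 1.44 × 1.45 = 1.232 m³/s
w_8 = (13.0 − 11.3)/2 = 0.85 m; q_8 = 0.39 × 0.38 × 0.85 = 0.1260 m³/s
Q = Σ qᵢ = 10.38 m³/s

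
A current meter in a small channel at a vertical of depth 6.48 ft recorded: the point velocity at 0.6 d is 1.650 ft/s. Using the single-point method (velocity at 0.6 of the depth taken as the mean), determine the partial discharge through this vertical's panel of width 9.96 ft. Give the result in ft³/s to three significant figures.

v̄ = v₀.₆ = 1.650 ft/s
q = v̄ × d × w = 1.650 × 6.48 × 9.96 = 106.5 ft³/s

106 ft³/s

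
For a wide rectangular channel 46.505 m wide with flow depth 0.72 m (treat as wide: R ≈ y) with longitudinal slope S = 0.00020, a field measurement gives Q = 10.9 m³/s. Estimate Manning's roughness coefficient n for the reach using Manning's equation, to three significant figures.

A = b·y = 46.505 × 0.72 = 33.48 m²
Wide channel: R ≈ y = 0.72 m
n = (1/Q)·A·R^(2/3)·S^(1/2) = (1/10.9) × 33.48 × 0.8033 × 0.01414 = 0.03490

0.0349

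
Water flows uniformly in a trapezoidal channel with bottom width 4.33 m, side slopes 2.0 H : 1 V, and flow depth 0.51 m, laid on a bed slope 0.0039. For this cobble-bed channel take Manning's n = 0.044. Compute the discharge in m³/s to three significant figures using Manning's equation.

A = (b + z·y)·y = (4.33 + 2.0×0.51)×0.51 = 2.729 m²
P = b + 2y√(1+z²) = 4.33 + 2×0.51×√(1+2.0²) = 6.611 m
R = A/P = 2.729/6.611 = 0.4127 m
Q = (1/n)·A·R^(2/3)·S^(1/2) = (1/0.044) × 2.729 × 0.4127^(2/3) × 0.0039^(1/2) = 2.147 m³/s

2.15 m³/s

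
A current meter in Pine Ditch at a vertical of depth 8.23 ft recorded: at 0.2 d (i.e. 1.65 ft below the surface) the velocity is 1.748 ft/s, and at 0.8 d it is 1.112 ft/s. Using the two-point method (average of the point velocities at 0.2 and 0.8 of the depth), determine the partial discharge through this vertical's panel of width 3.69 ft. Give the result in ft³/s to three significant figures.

43.4 ft³/s

v̄ = (1.748 + 1.112) / 2 = 1.430 ft/s
q = v̄ × d × w = 1.430 × 8.23 × 3.69 = 43.43 ft³/s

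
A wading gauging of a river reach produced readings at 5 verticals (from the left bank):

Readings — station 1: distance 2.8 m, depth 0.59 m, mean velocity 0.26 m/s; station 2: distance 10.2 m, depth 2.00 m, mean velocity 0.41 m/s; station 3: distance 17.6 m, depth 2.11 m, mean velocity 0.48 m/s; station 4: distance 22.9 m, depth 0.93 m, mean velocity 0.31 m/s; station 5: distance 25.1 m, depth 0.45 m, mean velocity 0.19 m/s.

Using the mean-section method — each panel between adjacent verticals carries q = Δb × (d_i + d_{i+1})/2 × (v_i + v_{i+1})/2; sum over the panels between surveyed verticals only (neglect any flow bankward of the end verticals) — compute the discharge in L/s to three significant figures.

Panel 1-2: Δb = 7.4 m, d̄ = (0.59+2.00)/2 = 1.295, v̄ = (0.26+0.41)/2 = 0.335 → q = 7.4×1.295×0.335 = 3.210 m³/s
Panel 2-3: Δb = 7.4 m, d̄ = (2.00+2.11)/2 = 2.055, v̄ = (0.41+0.48)/2 = 0.445 → q = 7.4×2.055×0.445 = 6.767 m³/s
Panel 3-4: Δb = 5.3 m, d̄ = (2.11+0.93)/2 = 1.52, v̄ = (0.48+0.31)/2 = 0.395 → q = 5.3×1.52×0.395 = 3.182 m³/s
Panel 4-5: Δb = 2.2 m, d̄ = (0.93+0.45)/2 = 0.69, v̄ = (0.31+0.19)/2 = 0.25 → q = 2.2×0.69×0.25 = 0.3795 m³/s
Q = Σ q = 13.54 m³/s
= 13.54 × 1000 = 13540 L/s

13500 L/s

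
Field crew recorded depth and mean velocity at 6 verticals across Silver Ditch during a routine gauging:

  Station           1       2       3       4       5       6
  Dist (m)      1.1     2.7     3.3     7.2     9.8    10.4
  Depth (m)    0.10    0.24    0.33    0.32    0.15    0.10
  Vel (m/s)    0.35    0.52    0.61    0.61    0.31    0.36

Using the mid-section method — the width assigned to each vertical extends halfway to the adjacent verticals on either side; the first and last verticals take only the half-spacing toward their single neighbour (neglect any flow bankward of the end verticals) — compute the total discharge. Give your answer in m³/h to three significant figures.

w_1 = (2.7 − 1.1)/2 = 0.8 m; q_1 = 0.35 × 0.10 × 0.8 = 0.02800 m³/s
w_2 = (3.3 − 1.1)/2 = 1.1 m; q_2 = 0.52 × 0.24 × 1.1 = 0.1373 m³/s
w_3 = (7.2 − 2.7)/2 = 2.25 m; q_3 = 0.61 × 0.33 × 2.25 = 0.4529 m³/s
w_4 = (9.8 − 3.3)/2 = 3.25 m; q_4 = 0.61 × 0.32 × 3.25 = 0.6344 m³/s
w_5 = (10.4 − 7.2)/2 = 1.6 m; q_5 = 0.31 × 0.15 × 1.6 = 0.07440 m³/s
w_6 = (10.4 − 9.8)/2 = 0.3 m; q_6 = 0.36 × 0.10 × 0.3 = 0.01080 m³/s
Q = Σ qᵢ = 1.338 m³/s
= 1.338 × 3600 = 4816 m³/h

4820 m³/h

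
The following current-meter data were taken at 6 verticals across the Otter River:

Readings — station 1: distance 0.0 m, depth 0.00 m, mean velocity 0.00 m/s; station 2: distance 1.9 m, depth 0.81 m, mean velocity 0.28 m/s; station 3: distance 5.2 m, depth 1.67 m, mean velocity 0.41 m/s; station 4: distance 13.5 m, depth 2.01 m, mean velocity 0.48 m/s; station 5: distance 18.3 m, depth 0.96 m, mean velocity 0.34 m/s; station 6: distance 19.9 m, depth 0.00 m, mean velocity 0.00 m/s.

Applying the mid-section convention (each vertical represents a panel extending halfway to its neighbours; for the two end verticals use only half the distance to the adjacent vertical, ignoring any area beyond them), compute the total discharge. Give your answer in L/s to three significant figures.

11900 L/s

w_2 = (5.2 − 0.0)/2 = 2.6 m; q_2 = 0.28 × 0.81 × 2.6 = 0.5897 m³/s
w_3 = (13.5 − 1.9)/2 = 5.8 m; q_3 = 0.41 × 1.67 × 5.8 = 3.971 m³/s
w_4 = (18.3 − 5.2)/2 = 6.55 m; q_4 = 0.48 × 2.01 × 6.55 = 6.319 m³/s
w_5 = (19.9 − 13.5)/2 = 3.2 m; q_5 = 0.34 × 0.96 × 3.2 = 1.044 m³/s
Stations 1, 6 contribute zero (depth or velocity is 0).
Q = Σ qᵢ = 11.92 m³/s
= 11.92 × 1000 = 11920 L/s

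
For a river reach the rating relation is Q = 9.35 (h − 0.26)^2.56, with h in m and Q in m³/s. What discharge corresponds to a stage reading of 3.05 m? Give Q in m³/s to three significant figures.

Q = 9.35 × (3.05 − 0.26)^2.56 = 9.35 × 2.79^2.56 = 129.3 m³/s

129 m³/s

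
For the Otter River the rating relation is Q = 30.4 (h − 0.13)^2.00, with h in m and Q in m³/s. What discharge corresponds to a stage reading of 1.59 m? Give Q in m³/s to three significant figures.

Q = 30.4 × (1.59 − 0.13)^2.00 = 30.4 × 1.46^2.00 = 64.80 m³/s

64.8 m³/s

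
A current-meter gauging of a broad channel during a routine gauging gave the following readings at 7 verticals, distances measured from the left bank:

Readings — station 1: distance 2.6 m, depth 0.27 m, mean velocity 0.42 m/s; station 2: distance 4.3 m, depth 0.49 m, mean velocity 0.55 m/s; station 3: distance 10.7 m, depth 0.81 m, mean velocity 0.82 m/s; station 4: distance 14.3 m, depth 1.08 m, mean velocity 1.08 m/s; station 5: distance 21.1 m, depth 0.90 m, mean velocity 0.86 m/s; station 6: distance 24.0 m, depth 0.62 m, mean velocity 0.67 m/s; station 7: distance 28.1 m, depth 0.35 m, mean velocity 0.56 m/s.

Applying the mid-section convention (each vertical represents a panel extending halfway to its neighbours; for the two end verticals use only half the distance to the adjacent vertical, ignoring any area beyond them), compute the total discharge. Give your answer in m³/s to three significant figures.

16.2 m³/s

w_1 = (4.3 − 2.6)/2 = 0.85 m; q_1 = 0.42 × 0.27 × 0.85 = 0.09639 m³/s
w_2 = (10.7 − 2.6)/2 = 4.05 m; q_2 = 0.55 × 0.49 × 4.05 = 1.091 m³/s
w_3 = (14.3 − 4.3)/2 = 5 m; q_3 = 0.82 × 0.81 × 5 = 3.321 m³/s
w_4 = (21.1 − 10.7)/2 = 5.2 m; q_4 = 1.08 × 1.08 × 5.2 = 6.065 m³/s
w_5 = (24.0 − 14.3)/2 = 4.85 m; q_5 = 0.86 × 0.90 × 4.85 = 3.754 m³/s
w_6 = (28.1 − 21.1)/2 = 3.5 m; q_6 = 0.67 × 0.62 × 3.5 = 1.454 m³/s
w_7 = (28.1 − 24.0)/2 = 2.05 m; q_7 = 0.56 × 0.35 × 2.05 = 0.4018 m³/s
Q = Σ qᵢ = 16.18 m³/s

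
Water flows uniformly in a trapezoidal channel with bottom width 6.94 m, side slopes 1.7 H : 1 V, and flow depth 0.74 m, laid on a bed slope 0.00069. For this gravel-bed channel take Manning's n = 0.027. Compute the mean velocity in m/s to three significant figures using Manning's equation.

A = (b + z·y)·y = (6.94 + 1.7×0.74)×0.74 = 6.067 m²
P = b + 2y√(1+z²) = 6.94 + 2×0.74×√(1+1.7²) = 9.859 m
R = A/P = 6.067/9.859 = 0.6153 m
Q = (1/n)·A·R^(2/3)·S^(1/2) = (1/0.027) × 6.067 × 0.6153^(2/3) × 0.00069^(1/2) = 4.270 m³/s
V = Q/A = 4.270/6.067 = 0.7038 m/s

0.704 m/s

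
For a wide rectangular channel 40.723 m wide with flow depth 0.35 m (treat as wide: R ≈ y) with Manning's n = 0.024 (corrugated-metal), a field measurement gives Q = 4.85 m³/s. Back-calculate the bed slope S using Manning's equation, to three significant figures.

0.000270

A = b·y = 40.723 × 0.35 = 14.25 m²
Wide channel: R ≈ y = 0.35 m
S = (Q·n / (1·A·R^(2/3)))² = (4.85×0.024 / (1×14.25×0.4966))² = 0.0002704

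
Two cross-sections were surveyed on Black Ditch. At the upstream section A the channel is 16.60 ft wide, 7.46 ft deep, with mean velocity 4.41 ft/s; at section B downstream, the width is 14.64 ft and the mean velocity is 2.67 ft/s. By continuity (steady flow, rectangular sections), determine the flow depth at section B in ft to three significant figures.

Q = A₁V₁ = (16.60×7.46) × 4.41 = 546.1 ft³/s
d₂ = Q/(b₂ V₂) = 546.1/(14.64×2.67) = 13.97 ft

14.0 ft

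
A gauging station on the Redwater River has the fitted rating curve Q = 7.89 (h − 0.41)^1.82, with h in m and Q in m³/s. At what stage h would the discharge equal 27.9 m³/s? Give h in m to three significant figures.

h − h₀ = (Q/C)^(1/b) = (27.9/7.89)^(1/1.82) = 2.002 m
h = 0.41 + 2.002 = 2.412 m

2.41 m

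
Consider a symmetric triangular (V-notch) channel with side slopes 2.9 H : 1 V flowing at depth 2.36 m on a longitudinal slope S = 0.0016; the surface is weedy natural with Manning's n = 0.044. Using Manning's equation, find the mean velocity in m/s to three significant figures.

0.978 m/s

A = z·y² = 2.9×2.36² = 16.15 m²
P = 2y√(1+z²) = 2×2.36×√(1+2.9²) = 14.48 m
R = A/P = 16.15/14.48 = 1.116 m
Q = (1/n)·A·R^(2/3)·S^(1/2) = (1/0.044) × 16.15 × 1.116^(2/3) × 0.0016^(1/2) = 15.79 m³/s
V = Q/A = 15.79/16.15 = 0.9778 m/s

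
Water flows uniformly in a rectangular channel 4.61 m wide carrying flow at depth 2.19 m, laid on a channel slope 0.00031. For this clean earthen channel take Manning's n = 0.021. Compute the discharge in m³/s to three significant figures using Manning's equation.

A = b·y = 4.61 × 2.19 = 10.10 m²
P = b + 2y = 4.61 + 2×2.19 = 8.990 m
R = A/P = 10.10/8.990 = 1.123 m
Q = (1/n)·A·R^(2/3)·S^(1/2) = (1/0.021) × 10.10 × 1.123^(2/3) × 0.00031^(1/2) = 9.145 m³/s

9.15 m³/s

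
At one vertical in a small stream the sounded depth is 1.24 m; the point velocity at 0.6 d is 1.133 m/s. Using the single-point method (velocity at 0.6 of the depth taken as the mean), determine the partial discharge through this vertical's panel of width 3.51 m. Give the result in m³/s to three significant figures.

4.93 m³/s

v̄ = v₀.₆ = 1.133 m/s
q = v̄ × d × w = 1.133 × 1.24 × 3.51 = 4.931 m³/s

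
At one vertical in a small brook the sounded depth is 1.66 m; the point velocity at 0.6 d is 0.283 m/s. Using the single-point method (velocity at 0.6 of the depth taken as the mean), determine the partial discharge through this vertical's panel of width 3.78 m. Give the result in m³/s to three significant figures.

1.78 m³/s

v̄ = v₀.₆ = 0.283 m/s
q = v̄ × d × w = 0.2830 × 1.66 × 3.78 = 1.776 m³/s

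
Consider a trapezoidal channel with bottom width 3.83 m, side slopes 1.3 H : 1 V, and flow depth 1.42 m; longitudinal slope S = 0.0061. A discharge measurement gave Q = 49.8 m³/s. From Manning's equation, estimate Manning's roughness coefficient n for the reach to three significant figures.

0.0122

A = (b + z·y)·y = (3.83 + 1.3×1.42)×1.42 = 8.060 m²
P = b + 2y√(1+z²) = 3.83 + 2×1.42×√(1+1.3²) = 8.488 m
R = A/P = 8.060/8.488 = 0.9496 m
n = (1/Q)·A·R^(2/3)·S^(1/2) = (1/49.8) × 8.060 × 0.9661 × 0.07810 = 0.01221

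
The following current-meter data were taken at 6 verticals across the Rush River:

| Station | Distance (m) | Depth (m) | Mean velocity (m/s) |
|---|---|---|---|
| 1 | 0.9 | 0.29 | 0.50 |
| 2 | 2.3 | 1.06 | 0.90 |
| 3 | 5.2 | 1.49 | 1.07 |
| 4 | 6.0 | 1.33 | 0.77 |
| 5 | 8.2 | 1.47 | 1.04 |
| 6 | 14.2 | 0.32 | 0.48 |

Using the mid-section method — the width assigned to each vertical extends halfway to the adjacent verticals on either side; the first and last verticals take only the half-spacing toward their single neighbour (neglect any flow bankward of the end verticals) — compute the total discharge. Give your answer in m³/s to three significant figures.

13.4 m³/s

w_1 = (2.3 − 0.9)/2 = 0.7 m; q_1 = 0.50 × 0.29 × 0.7 = 0.1015 m³/s
w_2 = (5.2 − 0.9)/2 = 2.15 m; q_2 = 0.90 × 1.06 × 2.15 = 2.051 m³/s
w_3 = (6.0 − 2.3)/2 = 1.85 m; q_3 = 1.07 × 1.49 × 1.85 = 2.949 m³/s
w_4 = (8.2 − 5.2)/2 = 1.5 m; q_4 = 0.77 × 1.33 × 1.5 = 1.536 m³/s
w_5 = (14.2 − 6.0)/2 = 4.1 m; q_5 = 1.04 × 1.47 × 4.1 = 6.268 m³/s
w_6 = (14.2 − 8.2)/2 = 3 m; q_6 = 0.48 × 0.32 × 3 = 0.4608 m³/s
Q = Σ qᵢ = 13.37 m³/s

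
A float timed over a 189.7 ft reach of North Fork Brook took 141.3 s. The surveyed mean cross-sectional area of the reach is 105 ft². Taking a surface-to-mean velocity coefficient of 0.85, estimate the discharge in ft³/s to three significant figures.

v_surface = L / t̄ = 189.7 / 141.3 = 1.343 ft/s
v_mean = 0.85 × 1.343 = 1.141 ft/s
Q = A × v_mean = 105 × 1.141 = 119.8 ft³/s

120 ft³/s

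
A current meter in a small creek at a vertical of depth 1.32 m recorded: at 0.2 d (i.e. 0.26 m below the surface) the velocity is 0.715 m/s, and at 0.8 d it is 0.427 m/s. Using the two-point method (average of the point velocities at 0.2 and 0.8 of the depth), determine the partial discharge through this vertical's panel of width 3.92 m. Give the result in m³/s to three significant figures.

v̄ = (0.715 + 0.427) / 2 = 0.5710 m/s
q = v̄ × d × w = 0.5710 × 1.32 × 3.92 = 2.955 m³/s

2.95 m³/s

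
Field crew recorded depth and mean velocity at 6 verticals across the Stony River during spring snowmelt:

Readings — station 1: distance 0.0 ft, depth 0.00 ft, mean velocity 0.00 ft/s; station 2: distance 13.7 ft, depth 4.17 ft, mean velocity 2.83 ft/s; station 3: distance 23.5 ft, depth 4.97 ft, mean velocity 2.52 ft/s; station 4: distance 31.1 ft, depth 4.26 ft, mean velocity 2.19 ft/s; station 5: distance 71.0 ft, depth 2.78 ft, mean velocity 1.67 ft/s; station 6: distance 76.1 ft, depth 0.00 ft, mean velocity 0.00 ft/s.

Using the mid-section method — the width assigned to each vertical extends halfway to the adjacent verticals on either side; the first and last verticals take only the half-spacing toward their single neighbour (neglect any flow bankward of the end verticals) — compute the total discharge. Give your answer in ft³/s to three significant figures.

574 ft³/s

w_2 = (23.5 − 0.0)/2 = 11.75 ft; q_2 = 2.83 × 4.17 × 11.75 = 138.7 ft³/s
w_3 = (31.1 − 13.7)/2 = 8.7 ft; q_3 = 2.52 × 4.97 × 8.7 = 109.0 ft³/s
w_4 = (71.0 − 23.5)/2 = 23.75 ft; q_4 = 2.19 × 4.26 × 23.75 = 221.6 ft³/s
w_5 = (76.1 − 31.1)/2 = 22.5 ft; q_5 = 1.67 × 2.78 × 22.5 = 104.5 ft³/s
Stations 1, 6 contribute zero (depth or velocity is 0).
Q = Σ qᵢ = 573.7 ft³/s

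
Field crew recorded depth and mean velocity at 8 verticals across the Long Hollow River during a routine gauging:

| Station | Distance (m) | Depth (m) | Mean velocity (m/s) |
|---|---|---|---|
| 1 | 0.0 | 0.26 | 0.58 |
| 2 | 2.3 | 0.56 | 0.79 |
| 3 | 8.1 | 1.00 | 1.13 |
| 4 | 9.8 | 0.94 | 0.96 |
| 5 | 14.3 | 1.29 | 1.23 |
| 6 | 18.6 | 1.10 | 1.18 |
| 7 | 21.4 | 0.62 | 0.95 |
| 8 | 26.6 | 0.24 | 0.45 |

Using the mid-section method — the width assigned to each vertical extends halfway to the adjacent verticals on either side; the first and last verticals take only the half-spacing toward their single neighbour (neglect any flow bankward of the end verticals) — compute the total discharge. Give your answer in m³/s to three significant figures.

23.2 m³/s

w_1 = (2.3 − 0.0)/2 = 1.15 m; q_1 = 0.58 × 0.26 × 1.15 = 0.1734 m³/s
w_2 = (8.1 − 0.0)/2 = 4.05 m; q_2 = 0.79 × 0.56 × 4.05 = 1.792 m³/s
w_3 = (9.8 − 2.3)/2 = 3.75 m; q_3 = 1.13 × 1.00 × 3.75 = 4.238 m³/s
w_4 = (14.3 − 8.1)/2 = 3.1 m; q_4 = 0.96 × 0.94 × 3.1 = 2.797 m³/s
w_5 = (18.6 − 9.8)/2 = 4.4 m; q_5 = 1.23 × 1.29 × 4.4 = 6.981 m³/s
w_6 = (21.4 − 14.3)/2 = 3.55 m; q_6 = 1.18 × 1.10 × 3.55 = 4.608 m³/s
w_7 = (26.6 − 18.6)/2 = 4 m; q_7 = 0.95 × 0.62 × 4 = 2.356 m³/s
w_8 = (26.6 − 21.4)/2 = 2.6 m; q_8 = 0.45 × 0.24 × 2.6 = 0.2808 m³/s
Q = Σ qᵢ = 23.23 m³/s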